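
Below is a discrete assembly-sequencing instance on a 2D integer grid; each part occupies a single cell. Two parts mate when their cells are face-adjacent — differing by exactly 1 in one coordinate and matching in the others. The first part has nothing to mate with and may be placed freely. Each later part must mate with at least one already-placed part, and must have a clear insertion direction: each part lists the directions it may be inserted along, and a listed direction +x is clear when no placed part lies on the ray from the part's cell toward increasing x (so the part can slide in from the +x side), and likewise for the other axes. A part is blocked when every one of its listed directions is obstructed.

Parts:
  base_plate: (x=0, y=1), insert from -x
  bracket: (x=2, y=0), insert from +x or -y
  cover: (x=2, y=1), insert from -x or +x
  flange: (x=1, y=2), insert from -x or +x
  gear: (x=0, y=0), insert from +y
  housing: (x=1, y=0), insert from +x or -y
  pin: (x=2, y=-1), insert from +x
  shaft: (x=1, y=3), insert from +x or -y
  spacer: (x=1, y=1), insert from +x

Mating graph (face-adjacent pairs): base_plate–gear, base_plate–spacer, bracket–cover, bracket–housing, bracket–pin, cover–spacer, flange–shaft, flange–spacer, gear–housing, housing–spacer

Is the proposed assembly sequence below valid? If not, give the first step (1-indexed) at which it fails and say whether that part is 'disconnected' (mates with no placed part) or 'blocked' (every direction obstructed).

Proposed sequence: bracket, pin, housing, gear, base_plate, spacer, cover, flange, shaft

Valid

1. bracket@(2, 0) [+x clear] — {bracket}
2. pin@(2, -1) [+x clear] — {bracket, pin}
3. housing@(1, 0) [-y clear] — {bracket, housing, pin}
4. gear@(0, 0) [+y clear] — {bracket, gear, housing, pin}
5. base_plate@(0, 1) [-x clear] — {base_plate, bracket, gear, housing, pin}
6. spacer@(1, 1) [+x clear] — {base_plate, bracket, gear, housing, pin, spacer}
7. cover@(2, 1) [+x clear] — {base_plate, bracket, cover, gear, housing, pin, spacer}
8. flange@(1, 2) [-x clear] — {base_plate, bracket, cover, flange, gear, housing, pin, spacer}
9. shaft@(1, 3) [+x clear] — {base_plate, bracket, cover, flange, gear, housing, pin, shaft, spacer}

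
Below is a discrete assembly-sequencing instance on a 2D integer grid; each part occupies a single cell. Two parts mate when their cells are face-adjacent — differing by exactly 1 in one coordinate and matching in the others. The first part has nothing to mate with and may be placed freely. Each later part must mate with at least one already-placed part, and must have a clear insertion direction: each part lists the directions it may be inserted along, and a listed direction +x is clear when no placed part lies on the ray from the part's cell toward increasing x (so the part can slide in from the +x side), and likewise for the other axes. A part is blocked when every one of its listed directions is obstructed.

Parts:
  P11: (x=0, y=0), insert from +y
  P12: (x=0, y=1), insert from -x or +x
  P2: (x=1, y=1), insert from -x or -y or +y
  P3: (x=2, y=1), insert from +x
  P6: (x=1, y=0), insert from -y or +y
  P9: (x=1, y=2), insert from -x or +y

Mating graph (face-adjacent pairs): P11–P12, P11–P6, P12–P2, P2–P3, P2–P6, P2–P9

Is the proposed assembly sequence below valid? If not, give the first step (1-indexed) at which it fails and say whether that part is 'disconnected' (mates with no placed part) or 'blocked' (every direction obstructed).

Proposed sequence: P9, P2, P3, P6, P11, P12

1. P9@(1, 2) [-x clear] — {P9}
2. P2@(1, 1) [-x clear] — {P2, P9}
3. P3@(2, 1) [+x clear] — {P2, P3, P9}
4. P6@(1, 0) [-y clear] — {P2, P3, P6, P9}
5. P11@(0, 0) [+y clear] — {P11, P2, P3, P6, P9}
6. P12@(0, 1) [-x clear] — {P11, P12, P2, P3, P6, P9}

Valid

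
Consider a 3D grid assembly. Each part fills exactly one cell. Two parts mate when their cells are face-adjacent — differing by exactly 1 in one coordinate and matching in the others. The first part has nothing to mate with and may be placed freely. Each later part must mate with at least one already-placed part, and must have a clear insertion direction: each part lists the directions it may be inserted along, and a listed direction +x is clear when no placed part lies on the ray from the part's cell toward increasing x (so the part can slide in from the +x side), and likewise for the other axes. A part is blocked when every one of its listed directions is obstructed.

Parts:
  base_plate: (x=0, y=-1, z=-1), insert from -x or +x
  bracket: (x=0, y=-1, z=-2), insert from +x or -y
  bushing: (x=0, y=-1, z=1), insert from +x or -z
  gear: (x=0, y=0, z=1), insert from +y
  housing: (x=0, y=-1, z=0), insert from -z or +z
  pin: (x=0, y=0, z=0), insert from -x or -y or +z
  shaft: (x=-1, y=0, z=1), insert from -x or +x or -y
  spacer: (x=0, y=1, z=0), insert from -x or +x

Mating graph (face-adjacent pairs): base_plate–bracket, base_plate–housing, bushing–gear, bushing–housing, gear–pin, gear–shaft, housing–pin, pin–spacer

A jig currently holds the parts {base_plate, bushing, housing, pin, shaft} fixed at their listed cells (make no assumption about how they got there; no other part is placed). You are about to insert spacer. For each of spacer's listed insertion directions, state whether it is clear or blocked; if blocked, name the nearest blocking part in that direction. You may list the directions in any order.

+x: clear; -x: clear

-x: ray from spacer(0, 1, 0) has no placed part ⇒ clear
+x: ray from spacer(0, 1, 0) has no placed part ⇒ clear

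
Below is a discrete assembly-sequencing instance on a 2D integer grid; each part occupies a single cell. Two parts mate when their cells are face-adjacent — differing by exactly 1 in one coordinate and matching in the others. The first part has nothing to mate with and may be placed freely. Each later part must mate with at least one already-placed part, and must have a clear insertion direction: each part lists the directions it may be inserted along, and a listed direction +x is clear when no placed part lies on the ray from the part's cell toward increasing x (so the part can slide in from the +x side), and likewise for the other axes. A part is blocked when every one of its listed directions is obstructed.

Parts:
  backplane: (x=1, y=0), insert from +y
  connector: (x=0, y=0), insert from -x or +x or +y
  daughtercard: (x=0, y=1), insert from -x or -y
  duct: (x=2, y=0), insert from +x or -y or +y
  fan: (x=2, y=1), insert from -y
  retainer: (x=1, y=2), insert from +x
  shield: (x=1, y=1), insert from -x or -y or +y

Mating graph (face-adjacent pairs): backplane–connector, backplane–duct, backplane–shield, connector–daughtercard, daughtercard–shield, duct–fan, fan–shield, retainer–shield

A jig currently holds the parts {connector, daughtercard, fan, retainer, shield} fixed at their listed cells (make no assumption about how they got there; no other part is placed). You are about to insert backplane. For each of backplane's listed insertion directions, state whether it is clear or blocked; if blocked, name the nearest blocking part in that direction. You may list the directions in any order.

+y: blocked by shield

+y: nearest on ray is shield@(1, 1) ⇒ blocked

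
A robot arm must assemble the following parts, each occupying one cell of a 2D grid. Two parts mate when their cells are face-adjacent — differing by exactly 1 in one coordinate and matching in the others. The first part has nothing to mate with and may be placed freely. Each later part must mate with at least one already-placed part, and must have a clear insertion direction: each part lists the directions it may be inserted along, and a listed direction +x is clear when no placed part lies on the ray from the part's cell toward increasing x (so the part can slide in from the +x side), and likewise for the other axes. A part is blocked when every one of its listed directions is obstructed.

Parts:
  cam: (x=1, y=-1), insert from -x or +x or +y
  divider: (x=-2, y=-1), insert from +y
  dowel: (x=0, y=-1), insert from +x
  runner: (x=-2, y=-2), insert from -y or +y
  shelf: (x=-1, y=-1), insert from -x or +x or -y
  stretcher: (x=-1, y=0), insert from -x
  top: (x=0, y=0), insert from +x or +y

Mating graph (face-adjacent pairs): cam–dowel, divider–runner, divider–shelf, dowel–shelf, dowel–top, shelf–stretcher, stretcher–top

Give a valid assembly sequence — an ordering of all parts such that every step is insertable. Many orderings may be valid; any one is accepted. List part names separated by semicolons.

1. divider@(-2, -1) [+y clear] — {divider}
2. runner@(-2, -2) [-y clear] — {divider, runner}
3. shelf@(-1, -1) [+x clear] — {divider, runner, shelf}
4. stretcher@(-1, 0) [-x clear] — {divider, runner, shelf, stretcher}
5. top@(0, 0) [+x clear] — {divider, runner, shelf, stretcher, top}
6. dowel@(0, -1) [+x clear] — {divider, dowel, runner, shelf, stretcher, top}
7. cam@(1, -1) [+x clear] — {cam, divider, dowel, runner, shelf, stretcher, top}

divider; runner; shelf; stretcher; top; dowel; cam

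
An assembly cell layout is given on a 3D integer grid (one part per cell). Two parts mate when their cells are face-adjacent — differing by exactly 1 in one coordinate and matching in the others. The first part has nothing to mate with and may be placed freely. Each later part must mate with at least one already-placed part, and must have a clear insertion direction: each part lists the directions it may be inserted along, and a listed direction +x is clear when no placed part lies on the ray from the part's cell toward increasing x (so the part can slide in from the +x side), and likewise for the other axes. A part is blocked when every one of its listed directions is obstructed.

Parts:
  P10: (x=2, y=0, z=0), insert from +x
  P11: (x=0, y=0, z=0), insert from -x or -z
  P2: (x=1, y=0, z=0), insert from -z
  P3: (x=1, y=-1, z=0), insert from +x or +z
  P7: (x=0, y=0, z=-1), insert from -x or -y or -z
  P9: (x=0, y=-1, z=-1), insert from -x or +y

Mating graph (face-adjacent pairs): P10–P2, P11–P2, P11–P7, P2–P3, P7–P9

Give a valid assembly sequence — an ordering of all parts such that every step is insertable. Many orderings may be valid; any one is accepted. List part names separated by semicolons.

P11; P7; P9; P2; P10; P3

1. P11@(0, 0, 0) [-x clear] — {P11}
2. P7@(0, 0, -1) [-x clear] — {P11, P7}
3. P9@(0, -1, -1) [-x clear] — {P11, P7, P9}
4. P2@(1, 0, 0) [-z clear] — {P11, P2, P7, P9}
5. P10@(2, 0, 0) [+x clear] — {P10, P11, P2, P7, P9}
6. P3@(1, -1, 0) [+x clear] — {P10, P11, P2, P3, P7, P9}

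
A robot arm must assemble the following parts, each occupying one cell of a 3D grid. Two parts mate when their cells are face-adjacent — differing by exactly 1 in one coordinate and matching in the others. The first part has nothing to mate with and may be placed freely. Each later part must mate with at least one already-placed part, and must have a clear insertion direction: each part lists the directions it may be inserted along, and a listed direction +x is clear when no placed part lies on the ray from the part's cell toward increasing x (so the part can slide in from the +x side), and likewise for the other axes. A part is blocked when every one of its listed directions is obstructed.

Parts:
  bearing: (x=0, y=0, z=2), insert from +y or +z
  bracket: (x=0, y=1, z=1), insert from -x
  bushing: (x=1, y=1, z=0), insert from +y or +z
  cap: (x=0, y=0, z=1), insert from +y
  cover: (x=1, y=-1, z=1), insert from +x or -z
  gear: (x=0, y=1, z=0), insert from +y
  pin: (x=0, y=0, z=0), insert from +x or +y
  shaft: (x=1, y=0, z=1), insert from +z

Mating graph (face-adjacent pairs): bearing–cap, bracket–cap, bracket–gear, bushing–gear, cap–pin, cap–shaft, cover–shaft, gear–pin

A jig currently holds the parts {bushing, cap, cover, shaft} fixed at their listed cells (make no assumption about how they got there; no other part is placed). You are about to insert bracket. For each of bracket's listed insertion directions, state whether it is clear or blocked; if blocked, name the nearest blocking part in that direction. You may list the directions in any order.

-x: ray from bracket(0, 1, 1) has no placed part ⇒ clear

-x: clear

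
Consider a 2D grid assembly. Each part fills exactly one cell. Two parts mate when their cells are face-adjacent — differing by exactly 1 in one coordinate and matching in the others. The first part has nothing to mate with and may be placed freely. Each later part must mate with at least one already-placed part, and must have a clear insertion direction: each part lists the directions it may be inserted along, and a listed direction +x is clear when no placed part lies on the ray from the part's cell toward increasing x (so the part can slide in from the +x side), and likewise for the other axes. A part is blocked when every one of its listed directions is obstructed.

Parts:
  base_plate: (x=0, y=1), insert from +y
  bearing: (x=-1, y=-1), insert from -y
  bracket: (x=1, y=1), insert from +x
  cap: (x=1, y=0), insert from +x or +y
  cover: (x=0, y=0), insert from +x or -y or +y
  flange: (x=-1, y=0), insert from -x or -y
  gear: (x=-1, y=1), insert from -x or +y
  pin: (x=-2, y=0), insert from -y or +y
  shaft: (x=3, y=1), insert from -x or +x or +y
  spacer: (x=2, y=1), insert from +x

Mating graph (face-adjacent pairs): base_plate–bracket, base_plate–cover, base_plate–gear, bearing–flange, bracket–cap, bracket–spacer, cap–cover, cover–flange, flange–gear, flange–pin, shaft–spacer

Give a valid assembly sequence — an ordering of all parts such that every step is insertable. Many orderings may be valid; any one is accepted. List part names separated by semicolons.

1. bracket@(1, 1) [+x clear] — {bracket}
2. spacer@(2, 1) [+x clear] — {bracket, spacer}
3. base_plate@(0, 1) [+y clear] — {base_plate, bracket, spacer}
4. cap@(1, 0) [+x clear] — {base_plate, bracket, cap, spacer}
5. cover@(0, 0) [-y clear] — {base_plate, bracket, cap, cover, spacer}
6. shaft@(3, 1) [+x clear] — {base_plate, bracket, cap, cover, shaft, spacer}
7. flange@(-1, 0) [-x clear] — {base_plate, bracket, cap, cover, flange, shaft, spacer}
8. bearing@(-1, -1) [-y clear] — {base_plate, bearing, bracket, cap, cover, flange, shaft, spacer}
9. pin@(-2, 0) [-y clear] — {base_plate, bearing, bracket, cap, cover, flange, pin, shaft, spacer}
10. gear@(-1, 1) [-x clear] — {base_plate, bearing, bracket, cap, cover, flange, gear, pin, shaft, spacer}

bracket; spacer; base_plate; cap; cover; shaft; flange; bearing; pin; gear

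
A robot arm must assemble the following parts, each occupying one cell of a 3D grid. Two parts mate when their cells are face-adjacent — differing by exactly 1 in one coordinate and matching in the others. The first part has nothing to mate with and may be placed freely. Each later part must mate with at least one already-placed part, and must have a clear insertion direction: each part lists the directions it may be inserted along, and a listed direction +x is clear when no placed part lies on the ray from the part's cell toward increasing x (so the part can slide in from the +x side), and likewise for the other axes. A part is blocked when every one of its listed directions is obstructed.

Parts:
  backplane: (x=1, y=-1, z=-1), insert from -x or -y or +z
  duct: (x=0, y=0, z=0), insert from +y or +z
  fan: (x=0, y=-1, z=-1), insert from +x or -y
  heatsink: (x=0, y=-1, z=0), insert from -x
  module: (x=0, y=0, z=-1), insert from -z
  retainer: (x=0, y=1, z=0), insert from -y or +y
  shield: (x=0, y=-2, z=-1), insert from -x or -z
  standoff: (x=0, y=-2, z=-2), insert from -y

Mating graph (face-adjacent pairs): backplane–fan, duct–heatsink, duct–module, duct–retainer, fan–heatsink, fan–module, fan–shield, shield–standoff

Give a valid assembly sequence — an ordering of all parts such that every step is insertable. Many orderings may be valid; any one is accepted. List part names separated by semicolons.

retainer; duct; heatsink; fan; backplane; module; shield; standoff

1. retainer@(0, 1, 0) [-y clear] — {retainer}
2. duct@(0, 0, 0) [+z clear] — {duct, retainer}
3. heatsink@(0, -1, 0) [-x clear] — {duct, heatsink, retainer}
4. fan@(0, -1, -1) [+x clear] — {duct, fan, heatsink, retainer}
5. backplane@(1, -1, -1) [-y clear] — {backplane, duct, fan, heatsink, retainer}
6. module@(0, 0, -1) [-z clear] — {backplane, duct, fan, heatsink, module, retainer}
7. shield@(0, -2, -1) [-x clear] — {backplane, duct, fan, heatsink, module, retainer, shield}
8. standoff@(0, -2, -2) [-y clear] — {backplane, duct, fan, heatsink, module, retainer, shield, standoff}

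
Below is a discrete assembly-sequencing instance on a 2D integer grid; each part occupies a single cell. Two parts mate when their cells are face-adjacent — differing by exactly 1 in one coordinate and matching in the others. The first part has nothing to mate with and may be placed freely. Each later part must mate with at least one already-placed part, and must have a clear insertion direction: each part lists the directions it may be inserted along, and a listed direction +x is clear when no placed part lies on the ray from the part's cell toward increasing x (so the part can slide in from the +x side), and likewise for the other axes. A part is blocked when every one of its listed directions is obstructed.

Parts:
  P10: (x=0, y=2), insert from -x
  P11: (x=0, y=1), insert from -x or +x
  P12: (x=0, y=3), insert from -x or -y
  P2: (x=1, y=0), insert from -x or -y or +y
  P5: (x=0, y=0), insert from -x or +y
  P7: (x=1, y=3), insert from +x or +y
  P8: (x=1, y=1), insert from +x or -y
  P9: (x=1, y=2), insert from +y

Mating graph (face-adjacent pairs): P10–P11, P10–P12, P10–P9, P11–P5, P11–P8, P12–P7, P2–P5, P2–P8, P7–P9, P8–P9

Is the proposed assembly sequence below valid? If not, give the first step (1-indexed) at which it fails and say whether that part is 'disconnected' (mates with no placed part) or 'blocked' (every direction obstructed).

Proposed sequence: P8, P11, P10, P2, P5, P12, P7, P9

1. P8@(1, 1) [+x clear] — {P8}
2. P11@(0, 1) [-x clear] — {P11, P8}
3. P10@(0, 2) [-x clear] — {P10, P11, P8}
4. P2@(1, 0) [-x clear] — {P10, P11, P2, P8}
5. P5@(0, 0) [-x clear] — {P10, P11, P2, P5, P8}
6. P12@(0, 3) [-x clear] — {P10, P11, P12, P2, P5, P8}
7. P7@(1, 3) [+x clear] — {P10, P11, P12, P2, P5, P7, P8}
8. P9@(1, 2) — +y all obstructed ⇒ blocked

Invalid at step 8 (blocked)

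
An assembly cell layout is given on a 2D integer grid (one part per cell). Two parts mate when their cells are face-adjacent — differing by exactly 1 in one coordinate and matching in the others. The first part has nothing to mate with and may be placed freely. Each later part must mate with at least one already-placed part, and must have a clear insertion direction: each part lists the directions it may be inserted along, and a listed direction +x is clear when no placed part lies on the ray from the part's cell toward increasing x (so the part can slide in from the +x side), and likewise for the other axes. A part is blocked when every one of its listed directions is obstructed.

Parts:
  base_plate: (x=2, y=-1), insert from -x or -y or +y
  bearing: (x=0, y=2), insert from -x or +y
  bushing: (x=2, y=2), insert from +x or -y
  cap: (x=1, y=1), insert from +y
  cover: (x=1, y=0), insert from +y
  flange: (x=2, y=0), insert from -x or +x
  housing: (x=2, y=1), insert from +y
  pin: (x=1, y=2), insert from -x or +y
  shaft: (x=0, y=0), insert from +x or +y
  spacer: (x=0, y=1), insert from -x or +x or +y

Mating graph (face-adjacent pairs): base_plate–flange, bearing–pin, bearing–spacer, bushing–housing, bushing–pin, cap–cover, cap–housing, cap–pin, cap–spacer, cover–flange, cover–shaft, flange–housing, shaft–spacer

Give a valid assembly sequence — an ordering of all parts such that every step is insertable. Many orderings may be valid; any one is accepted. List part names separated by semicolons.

flange; base_plate; cover; cap; shaft; spacer; bearing; pin; housing; bushing

1. flange@(2, 0) [-x clear] — {flange}
2. base_plate@(2, -1) [-x clear] — {base_plate, flange}
3. cover@(1, 0) [+y clear] — {base_plate, cover, flange}
4. cap@(1, 1) [+y clear] — {base_plate, cap, cover, flange}
5. shaft@(0, 0) [+y clear] — {base_plate, cap, cover, flange, shaft}
6. spacer@(0, 1) [-x clear] — {base_plate, cap, cover, flange, shaft, spacer}
7. bearing@(0, 2) [-x clear] — {base_plate, bearing, cap, cover, flange, shaft, spacer}
8. pin@(1, 2) [+y clear] — {base_plate, bearing, cap, cover, flange, pin, shaft, spacer}
9. housing@(2, 1) [+y clear] — {base_plate, bearing, cap, cover, flange, housing, pin, shaft, spacer}
10. bushing@(2, 2) [+x clear] — {base_plate, bearing, bushing, cap, cover, flange, housing, pin, shaft, spacer}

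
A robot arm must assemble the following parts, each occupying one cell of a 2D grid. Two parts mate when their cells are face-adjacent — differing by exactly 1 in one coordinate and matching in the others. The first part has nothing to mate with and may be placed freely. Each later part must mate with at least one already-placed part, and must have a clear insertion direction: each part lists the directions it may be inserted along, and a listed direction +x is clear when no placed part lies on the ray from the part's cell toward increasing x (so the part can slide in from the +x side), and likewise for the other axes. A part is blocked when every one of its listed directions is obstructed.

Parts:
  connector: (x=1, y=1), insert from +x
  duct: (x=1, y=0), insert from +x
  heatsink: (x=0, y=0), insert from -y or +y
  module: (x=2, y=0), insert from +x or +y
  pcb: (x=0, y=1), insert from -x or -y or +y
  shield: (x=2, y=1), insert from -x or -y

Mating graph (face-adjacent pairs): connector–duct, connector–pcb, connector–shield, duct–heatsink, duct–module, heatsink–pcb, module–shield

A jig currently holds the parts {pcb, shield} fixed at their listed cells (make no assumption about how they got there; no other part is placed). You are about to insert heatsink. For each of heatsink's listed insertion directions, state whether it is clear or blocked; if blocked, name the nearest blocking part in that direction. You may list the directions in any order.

+y: blocked by pcb; -y: clear

-y: ray from heatsink(0, 0) has no placed part ⇒ clear
+y: nearest on ray is pcb@(0, 1) ⇒ blocked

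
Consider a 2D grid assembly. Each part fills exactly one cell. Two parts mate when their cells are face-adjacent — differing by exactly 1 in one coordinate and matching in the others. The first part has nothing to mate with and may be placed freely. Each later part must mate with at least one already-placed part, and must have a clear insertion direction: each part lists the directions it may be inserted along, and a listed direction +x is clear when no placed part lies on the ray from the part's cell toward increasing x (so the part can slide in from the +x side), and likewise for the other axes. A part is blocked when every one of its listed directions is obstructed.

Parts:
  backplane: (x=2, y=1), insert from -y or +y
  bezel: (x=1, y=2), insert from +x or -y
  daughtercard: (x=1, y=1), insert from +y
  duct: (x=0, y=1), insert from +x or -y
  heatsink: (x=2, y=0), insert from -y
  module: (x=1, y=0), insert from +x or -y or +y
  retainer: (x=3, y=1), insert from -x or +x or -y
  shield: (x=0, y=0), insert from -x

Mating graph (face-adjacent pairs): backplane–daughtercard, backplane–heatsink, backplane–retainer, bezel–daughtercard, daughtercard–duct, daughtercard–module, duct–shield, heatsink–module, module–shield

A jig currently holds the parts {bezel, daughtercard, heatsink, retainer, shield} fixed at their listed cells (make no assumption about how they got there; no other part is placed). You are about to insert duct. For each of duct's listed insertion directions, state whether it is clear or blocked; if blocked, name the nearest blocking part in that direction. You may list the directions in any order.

+x: nearest on ray is daughtercard@(1, 1) ⇒ blocked
-y: nearest on ray is shield@(0, 0) ⇒ blocked

+x: blocked by daughtercard; -y: blocked by shield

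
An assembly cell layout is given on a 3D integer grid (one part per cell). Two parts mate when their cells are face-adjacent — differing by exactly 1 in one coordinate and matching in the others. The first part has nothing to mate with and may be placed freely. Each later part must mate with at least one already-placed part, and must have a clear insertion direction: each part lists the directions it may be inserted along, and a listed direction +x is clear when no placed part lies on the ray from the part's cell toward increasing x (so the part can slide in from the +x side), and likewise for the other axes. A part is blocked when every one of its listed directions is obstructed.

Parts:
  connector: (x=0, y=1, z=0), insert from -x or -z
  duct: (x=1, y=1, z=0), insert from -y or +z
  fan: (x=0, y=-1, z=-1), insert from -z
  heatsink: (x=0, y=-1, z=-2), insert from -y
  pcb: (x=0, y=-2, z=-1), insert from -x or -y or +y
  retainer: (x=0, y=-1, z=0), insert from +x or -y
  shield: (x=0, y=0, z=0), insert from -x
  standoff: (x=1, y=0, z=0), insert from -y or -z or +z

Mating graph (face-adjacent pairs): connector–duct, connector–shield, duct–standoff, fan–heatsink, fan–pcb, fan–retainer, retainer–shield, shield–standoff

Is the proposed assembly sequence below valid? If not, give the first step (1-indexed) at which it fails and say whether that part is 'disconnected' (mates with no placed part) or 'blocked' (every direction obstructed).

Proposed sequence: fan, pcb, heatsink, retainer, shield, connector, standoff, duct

Valid

1. fan@(0, -1, -1) [-z clear] — {fan}
2. pcb@(0, -2, -1) [-x clear] — {fan, pcb}
3. heatsink@(0, -1, -2) [-y clear] — {fan, heatsink, pcb}
4. retainer@(0, -1, 0) [+x clear] — {fan, heatsink, pcb, retainer}
5. shield@(0, 0, 0) [-x clear] — {fan, heatsink, pcb, retainer, shield}
6. connector@(0, 1, 0) [-x clear] — {connector, fan, heatsink, pcb, retainer, shield}
7. standoff@(1, 0, 0) [-y clear] — {connector, fan, heatsink, pcb, retainer, shield, standoff}
8. duct@(1, 1, 0) [+z clear] — {connector, duct, fan, heatsink, pcb, retainer, shield, standoff}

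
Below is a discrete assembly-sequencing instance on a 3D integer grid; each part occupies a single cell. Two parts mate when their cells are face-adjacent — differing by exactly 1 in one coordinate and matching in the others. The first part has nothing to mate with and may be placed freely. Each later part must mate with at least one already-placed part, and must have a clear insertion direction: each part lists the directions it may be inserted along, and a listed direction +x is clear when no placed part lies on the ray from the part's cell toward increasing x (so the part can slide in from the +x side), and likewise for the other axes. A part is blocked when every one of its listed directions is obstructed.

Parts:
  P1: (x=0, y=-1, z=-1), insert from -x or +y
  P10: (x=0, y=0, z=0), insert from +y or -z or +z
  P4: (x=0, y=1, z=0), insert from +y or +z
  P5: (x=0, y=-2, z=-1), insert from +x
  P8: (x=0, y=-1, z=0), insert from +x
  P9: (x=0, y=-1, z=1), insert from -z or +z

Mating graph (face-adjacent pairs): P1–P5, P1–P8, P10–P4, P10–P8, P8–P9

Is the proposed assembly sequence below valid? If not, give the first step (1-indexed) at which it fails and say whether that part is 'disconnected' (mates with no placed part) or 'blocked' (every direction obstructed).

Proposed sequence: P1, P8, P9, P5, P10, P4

Valid

1. P1@(0, -1, -1) [-x clear] — {P1}
2. P8@(0, -1, 0) [+x clear] — {P1, P8}
3. P9@(0, -1, 1) [+z clear] — {P1, P8, P9}
4. P5@(0, -2, -1) [+x clear] — {P1, P5, P8, P9}
5. P10@(0, 0, 0) [+y clear] — {P1, P10, P5, P8, P9}
6. P4@(0, 1, 0) [+y clear] — {P1, P10, P4, P5, P8, P9}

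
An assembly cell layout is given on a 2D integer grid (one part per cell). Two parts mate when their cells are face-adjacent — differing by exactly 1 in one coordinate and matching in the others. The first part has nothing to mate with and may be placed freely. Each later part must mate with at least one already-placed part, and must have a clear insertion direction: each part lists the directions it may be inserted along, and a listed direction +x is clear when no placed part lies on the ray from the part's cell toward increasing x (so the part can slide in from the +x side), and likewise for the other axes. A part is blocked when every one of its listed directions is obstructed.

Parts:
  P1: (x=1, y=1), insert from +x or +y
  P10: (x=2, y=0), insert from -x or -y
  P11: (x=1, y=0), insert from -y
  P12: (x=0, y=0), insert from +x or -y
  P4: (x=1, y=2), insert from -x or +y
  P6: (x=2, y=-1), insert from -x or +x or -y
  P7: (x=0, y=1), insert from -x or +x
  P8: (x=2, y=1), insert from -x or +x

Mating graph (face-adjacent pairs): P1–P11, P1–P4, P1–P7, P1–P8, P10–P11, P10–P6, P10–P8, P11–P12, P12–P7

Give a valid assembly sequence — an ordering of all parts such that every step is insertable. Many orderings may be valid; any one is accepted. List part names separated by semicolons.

1. P7@(0, 1) [-x clear] — {P7}
2. P12@(0, 0) [+x clear] — {P12, P7}
3. P11@(1, 0) [-y clear] — {P11, P12, P7}
4. P10@(2, 0) [-y clear] — {P10, P11, P12, P7}
5. P6@(2, -1) [-x clear] — {P10, P11, P12, P6, P7}
6. P8@(2, 1) [+x clear] — {P10, P11, P12, P6, P7, P8}
7. P1@(1, 1) [+y clear] — {P1, P10, P11, P12, P6, P7, P8}
8. P4@(1, 2) [-x clear] — {P1, P10, P11, P12, P4, P6, P7, P8}

P7; P12; P11; P10; P6; P8; P1; P4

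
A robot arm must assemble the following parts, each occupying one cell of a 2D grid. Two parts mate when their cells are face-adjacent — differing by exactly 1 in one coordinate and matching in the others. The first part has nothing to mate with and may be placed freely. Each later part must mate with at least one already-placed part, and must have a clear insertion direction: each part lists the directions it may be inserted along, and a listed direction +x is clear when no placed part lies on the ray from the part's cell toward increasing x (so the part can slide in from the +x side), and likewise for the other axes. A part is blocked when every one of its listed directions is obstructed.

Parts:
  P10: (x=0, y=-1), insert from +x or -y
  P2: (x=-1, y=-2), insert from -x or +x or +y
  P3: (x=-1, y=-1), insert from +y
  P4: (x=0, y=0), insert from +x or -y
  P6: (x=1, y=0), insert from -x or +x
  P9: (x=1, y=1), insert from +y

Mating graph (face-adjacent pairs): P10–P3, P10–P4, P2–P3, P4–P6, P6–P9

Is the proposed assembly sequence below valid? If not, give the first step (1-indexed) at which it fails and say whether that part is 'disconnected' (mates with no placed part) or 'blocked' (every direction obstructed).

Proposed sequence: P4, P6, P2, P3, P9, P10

Invalid at step 3 (disconnected)

1. P4@(0, 0) [+x clear] — {P4}
2. P6@(1, 0) [+x clear] — {P4, P6}
3. P2@(-1, -2) — no placed neighbour ⇒ disconnected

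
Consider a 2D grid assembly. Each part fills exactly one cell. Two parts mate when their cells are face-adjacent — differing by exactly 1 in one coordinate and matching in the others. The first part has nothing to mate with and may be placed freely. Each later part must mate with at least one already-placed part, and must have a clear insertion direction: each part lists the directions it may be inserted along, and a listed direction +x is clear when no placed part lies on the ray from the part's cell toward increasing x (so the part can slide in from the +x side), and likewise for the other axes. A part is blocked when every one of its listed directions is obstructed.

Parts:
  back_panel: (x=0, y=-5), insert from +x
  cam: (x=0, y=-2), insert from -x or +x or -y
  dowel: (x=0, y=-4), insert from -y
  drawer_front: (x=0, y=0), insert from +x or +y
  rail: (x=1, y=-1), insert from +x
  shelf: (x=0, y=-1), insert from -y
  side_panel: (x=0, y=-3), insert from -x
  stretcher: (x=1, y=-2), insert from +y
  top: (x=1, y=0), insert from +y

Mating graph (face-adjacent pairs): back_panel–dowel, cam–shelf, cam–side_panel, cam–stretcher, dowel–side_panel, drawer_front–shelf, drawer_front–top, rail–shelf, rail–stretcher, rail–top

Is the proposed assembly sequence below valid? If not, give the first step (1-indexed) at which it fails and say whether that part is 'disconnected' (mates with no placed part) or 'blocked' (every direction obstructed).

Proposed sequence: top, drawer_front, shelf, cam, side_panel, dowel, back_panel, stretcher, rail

1. top@(1, 0) [+y clear] — {top}
2. drawer_front@(0, 0) [+y clear] — {drawer_front, top}
3. shelf@(0, -1) [-y clear] — {drawer_front, shelf, top}
4. cam@(0, -2) [-x clear] — {cam, drawer_front, shelf, top}
5. side_panel@(0, -3) [-x clear] — {cam, drawer_front, shelf, side_panel, top}
6. dowel@(0, -4) [-y clear] — {cam, dowel, drawer_front, shelf, side_panel, top}
7. back_panel@(0, -5) [+x clear] — {back_panel, cam, dowel, drawer_front, shelf, side_panel, top}
8. stretcher@(1, -2) — +y all obstructed ⇒ blocked

Invalid at step 8 (blocked)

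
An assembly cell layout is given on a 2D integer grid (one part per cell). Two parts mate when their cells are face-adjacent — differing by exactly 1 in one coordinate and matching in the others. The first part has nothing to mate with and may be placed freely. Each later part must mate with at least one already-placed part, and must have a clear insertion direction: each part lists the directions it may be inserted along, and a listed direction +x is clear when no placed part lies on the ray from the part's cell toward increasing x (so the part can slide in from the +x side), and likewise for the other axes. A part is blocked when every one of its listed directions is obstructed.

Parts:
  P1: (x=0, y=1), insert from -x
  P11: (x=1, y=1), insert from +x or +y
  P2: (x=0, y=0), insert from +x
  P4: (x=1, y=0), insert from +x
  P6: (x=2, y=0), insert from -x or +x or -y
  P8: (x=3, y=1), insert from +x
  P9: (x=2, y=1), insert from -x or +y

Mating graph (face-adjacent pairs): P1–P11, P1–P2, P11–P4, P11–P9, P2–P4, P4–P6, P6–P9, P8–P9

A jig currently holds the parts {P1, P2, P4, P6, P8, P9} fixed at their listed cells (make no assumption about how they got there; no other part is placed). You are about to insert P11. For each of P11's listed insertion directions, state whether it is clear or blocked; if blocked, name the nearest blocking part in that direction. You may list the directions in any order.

+x: blocked by P9; +y: clear

+x: nearest on ray is P9@(2, 1) ⇒ blocked
+y: ray from P11(1, 1) has no placed part ⇒ clear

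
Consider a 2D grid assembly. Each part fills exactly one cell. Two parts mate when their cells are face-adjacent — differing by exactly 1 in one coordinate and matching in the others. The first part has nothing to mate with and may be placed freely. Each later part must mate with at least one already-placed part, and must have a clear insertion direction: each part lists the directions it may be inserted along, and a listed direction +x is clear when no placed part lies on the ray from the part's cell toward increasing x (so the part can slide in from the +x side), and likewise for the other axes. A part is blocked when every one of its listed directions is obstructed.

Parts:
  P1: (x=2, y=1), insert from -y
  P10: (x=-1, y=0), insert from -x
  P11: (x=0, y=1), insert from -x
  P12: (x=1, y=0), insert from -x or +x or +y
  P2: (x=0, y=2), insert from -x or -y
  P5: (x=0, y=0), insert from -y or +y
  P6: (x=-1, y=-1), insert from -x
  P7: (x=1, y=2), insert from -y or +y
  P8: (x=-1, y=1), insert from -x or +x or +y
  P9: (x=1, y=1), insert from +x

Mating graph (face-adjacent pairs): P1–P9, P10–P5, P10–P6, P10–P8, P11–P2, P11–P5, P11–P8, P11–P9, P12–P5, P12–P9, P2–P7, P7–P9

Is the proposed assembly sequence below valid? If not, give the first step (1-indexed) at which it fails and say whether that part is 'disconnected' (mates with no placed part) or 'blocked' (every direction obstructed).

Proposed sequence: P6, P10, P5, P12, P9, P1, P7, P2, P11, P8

1. P6@(-1, -1) [-x clear] — {P6}
2. P10@(-1, 0) [-x clear] — {P10, P6}
3. P5@(0, 0) [-y clear] — {P10, P5, P6}
4. P12@(1, 0) [+x clear] — {P10, P12, P5, P6}
5. P9@(1, 1) [+x clear] — {P10, P12, P5, P6, P9}
6. P1@(2, 1) [-y clear] — {P1, P10, P12, P5, P6, P9}
7. P7@(1, 2) [+y clear] — {P1, P10, P12, P5, P6, P7, P9}
8. P2@(0, 2) [-x clear] — {P1, P10, P12, P2, P5, P6, P7, P9}
9. P11@(0, 1) [-x clear] — {P1, P10, P11, P12, P2, P5, P6, P7, P9}
10. P8@(-1, 1) [-x clear] — {P1, P10, P11, P12, P2, P5, P6, P7, P8, P9}

Valid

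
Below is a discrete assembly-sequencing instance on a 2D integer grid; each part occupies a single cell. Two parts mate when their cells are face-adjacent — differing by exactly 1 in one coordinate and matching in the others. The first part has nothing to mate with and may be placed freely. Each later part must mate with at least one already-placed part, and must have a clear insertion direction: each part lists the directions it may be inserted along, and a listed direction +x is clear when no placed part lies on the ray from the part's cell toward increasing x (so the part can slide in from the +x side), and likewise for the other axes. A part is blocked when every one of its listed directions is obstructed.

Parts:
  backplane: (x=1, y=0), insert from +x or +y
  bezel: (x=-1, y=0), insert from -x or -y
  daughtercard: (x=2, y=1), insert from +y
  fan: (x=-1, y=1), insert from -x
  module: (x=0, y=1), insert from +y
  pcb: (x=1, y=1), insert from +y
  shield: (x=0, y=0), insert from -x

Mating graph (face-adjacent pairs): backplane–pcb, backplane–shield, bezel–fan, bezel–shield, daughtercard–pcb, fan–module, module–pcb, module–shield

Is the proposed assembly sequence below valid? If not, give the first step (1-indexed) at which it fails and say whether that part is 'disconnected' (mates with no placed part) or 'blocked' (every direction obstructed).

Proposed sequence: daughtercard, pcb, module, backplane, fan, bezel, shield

1. daughtercard@(2, 1) [+y clear] — {daughtercard}
2. pcb@(1, 1) [+y clear] — {daughtercard, pcb}
3. module@(0, 1) [+y clear] — {daughtercard, module, pcb}
4. backplane@(1, 0) [+x clear] — {backplane, daughtercard, module, pcb}
5. fan@(-1, 1) [-x clear] — {backplane, daughtercard, fan, module, pcb}
6. bezel@(-1, 0) [-x clear] — {backplane, bezel, daughtercard, fan, module, pcb}
7. shield@(0, 0) — -x all obstructed ⇒ blocked

Invalid at step 7 (blocked)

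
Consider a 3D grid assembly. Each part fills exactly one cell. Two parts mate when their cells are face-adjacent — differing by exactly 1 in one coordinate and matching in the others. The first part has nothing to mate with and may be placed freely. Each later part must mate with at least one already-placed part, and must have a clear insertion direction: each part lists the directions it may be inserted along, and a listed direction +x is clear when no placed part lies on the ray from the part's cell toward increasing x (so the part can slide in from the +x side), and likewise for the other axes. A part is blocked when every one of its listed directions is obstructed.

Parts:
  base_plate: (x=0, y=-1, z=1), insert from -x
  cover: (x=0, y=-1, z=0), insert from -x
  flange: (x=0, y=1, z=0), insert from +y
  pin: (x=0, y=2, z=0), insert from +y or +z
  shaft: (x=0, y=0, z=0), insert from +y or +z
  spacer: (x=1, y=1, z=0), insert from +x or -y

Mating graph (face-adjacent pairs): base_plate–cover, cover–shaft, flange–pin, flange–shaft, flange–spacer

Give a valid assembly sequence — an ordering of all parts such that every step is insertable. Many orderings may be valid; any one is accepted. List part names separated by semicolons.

1. base_plate@(0, -1, 1) [-x clear] — {base_plate}
2. cover@(0, -1, 0) [-x clear] — {base_plate, cover}
3. shaft@(0, 0, 0) [+y clear] — {base_plate, cover, shaft}
4. flange@(0, 1, 0) [+y clear] — {base_plate, cover, flange, shaft}
5. pin@(0, 2, 0) [+y clear] — {base_plate, cover, flange, pin, shaft}
6. spacer@(1, 1, 0) [+x clear] — {base_plate, cover, flange, pin, shaft, spacer}

base_plate; cover; shaft; flange; pin; spacer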